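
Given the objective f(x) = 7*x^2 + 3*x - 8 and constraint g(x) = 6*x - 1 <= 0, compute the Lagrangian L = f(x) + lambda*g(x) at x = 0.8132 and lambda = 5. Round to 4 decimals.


Step 1: Evaluate f(x).
f(0.8132) = 7*0.8132^2 + 3*0.8132 - 8 = -0.9313
Step 2: Evaluate g(x).
g(0.8132) = 6*0.8132 - 1 = 3.8792
Step 3: Compute Lagrangian.
L = -0.9313 + 5*3.8792 = 18.4647


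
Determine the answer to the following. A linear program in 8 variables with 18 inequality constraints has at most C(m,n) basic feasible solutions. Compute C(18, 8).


Each vertex corresponds to some choice of n active constraints out of m, so the number of vertices is at most C(m, n) = m! / (n!(m-n)!).
m = 18, n = 8
Numerator: 18 * 17 * 16 * 15 * 14 * 13 * 12 * 11
Denominator: 8! = 40320
C(18, 8) = 43758


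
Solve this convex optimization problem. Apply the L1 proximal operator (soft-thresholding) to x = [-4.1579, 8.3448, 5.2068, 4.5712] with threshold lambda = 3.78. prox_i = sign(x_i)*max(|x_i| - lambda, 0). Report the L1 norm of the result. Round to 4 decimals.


Soft-thresholding with lambda = 3.78:
prox(-4.1579) = sign(-4.1579)*max(|-4.1579| - 3.78, 0) = -0.3779
prox(8.3448) = sign(8.3448)*max(|8.3448| - 3.78, 0) = 4.5648
prox(5.2068) = sign(5.2068)*max(|5.2068| - 3.78, 0) = 1.4268
prox(4.5712) = sign(4.5712)*max(|4.5712| - 3.78, 0) = 0.7912
prox(x) = [-0.3779, 4.5648, 1.4268, 0.7912]
||prox(x)||_1 = 0.3779 + 4.5648 + 1.4268 + 0.7912 = 7.1607


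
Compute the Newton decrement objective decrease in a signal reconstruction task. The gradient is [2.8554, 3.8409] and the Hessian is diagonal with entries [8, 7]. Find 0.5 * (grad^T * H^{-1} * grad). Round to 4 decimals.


Step 1: H is diagonal, so H^(-1) * g = [0.3569, 0.5487].
Step 2: g^T H^(-1) g = sum_i g_i^2 / H_ii
  = (2.8554)^2/8 + (3.8409)^2/7
  = 1.0192 + 2.1075 = 3.1267
Step 3: Objective decrease = 0.5 * g^T H^(-1) g = 1.5633


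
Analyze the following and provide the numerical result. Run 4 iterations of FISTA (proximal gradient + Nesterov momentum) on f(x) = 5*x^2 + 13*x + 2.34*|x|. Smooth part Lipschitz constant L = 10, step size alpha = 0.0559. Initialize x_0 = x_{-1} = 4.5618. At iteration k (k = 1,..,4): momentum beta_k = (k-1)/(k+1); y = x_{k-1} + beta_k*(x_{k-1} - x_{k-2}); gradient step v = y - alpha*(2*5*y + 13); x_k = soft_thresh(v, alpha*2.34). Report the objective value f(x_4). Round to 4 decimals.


FISTA on f(x) = 5*x^2 + 13*x + 2.34*|x|
L = 10, alpha = 0.0559
Iteration 1: beta = 0.0, y = 4.5618 + 0.0*(4.5618 - 4.5618) = 4.5618
  grad(y) = 58.618, v = y - alpha*grad = 1.2851
  prox(v) = soft_thresh(1.2851, 0.1308) = 1.1542
Iteration 2: beta = 0.3333, y = 1.1542 + 0.3333*(1.1542 - 4.5618) = 0.0184
  grad(y) = 13.184, v = y - alpha*grad = -0.7186
  prox(v) = soft_thresh(-0.7186, 0.1308) = -0.5878
Iteration 3: beta = 0.5, y = -0.5878 + 0.5*(-0.5878 - 1.1542) = -1.4588
  grad(y) = -1.588, v = y - alpha*grad = -1.37
  prox(v) = soft_thresh(-1.37, 0.1308) = -1.2392
Iteration 4: beta = 0.6, y = -1.2392 + 0.6*(-1.2392 + 0.5878) = -1.6301
  grad(y) = -3.3009, v = y - alpha*grad = -1.4456
  prox(v) = soft_thresh(-1.4456, 0.1308) = -1.3148
f(x_4) = 5*(-1.3148)^2 + 13*(-1.3148) + 2.34*|-1.3148| = -5.3724


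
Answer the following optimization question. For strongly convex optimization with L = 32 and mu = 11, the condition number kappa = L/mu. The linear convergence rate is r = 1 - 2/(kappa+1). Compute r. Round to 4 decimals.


Step 1: Compute the condition number.
kappa = L/mu = 32/11 = 2.9091
Step 2: Compute the convergence rate.
r = 1 - 2/(kappa + 1) = 1 - 2*mu/(L + mu) = (L - mu)/(L + mu) = 21/43 = 0.4884


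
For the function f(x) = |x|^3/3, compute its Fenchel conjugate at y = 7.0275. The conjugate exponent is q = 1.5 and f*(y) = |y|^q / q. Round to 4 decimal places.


The conjugate exponent q satisfies 1/p + 1/q = 1.
p = 3, so q = 3/(3 - 1) = 1.5
|y|^q = 7.0275^1.5 = 18.6295
f*(7.0275) = 18.6295 / 1.5 = 12.4197


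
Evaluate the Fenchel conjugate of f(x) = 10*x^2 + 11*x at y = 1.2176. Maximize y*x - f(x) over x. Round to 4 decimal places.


f*(y) = sup_x {y*x - a*x^2 - b*x} = sup_x {(y-b)*x - a*x^2}
FOC: (y - b) - 2a*x = 0 => x* = (y - b)/(2a)
x* = (1.2176 - 11)/(2*10) = -0.4891
f*(1.2176) = (y-b)^2/(4a) = (1.2176 - 11)^2/(4*10)
= 95.6953/40 = 2.3924


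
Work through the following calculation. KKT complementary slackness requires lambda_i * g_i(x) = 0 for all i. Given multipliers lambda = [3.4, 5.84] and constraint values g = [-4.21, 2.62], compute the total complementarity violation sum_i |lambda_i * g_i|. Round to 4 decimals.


KKT complementary slackness check:
lambda_1 * g_1 = 3.4 * -4.21 = -14.314
lambda_2 * g_2 = 5.84 * 2.62 = 15.3008
Total violation = 14.314 + 15.3008 = 29.6148


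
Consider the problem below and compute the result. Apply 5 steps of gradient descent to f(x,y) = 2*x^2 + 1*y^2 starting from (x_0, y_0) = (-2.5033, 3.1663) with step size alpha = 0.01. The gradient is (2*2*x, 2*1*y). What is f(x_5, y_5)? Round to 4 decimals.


Gradient descent on f(x,y) = 2*x^2 + 1*y^2.
Starting point: (-2.5033, 3.1663), alpha = 0.01
Step 1: grad_x = 2*2*-2.5033 = -10.0132, grad_y = 2*1*3.1663 = 6.3326
  x_1 = -2.5033 - 0.01*-10.0132 = -2.4032
  y_1 = 3.1663 - 0.01*6.3326 = 3.103
Step 2: grad_x = 2*2*-2.4032 = -9.6127, grad_y = 2*1*3.103 = 6.2059
  x_2 = -2.4032 - 0.01*-9.6127 = -2.307
  y_2 = 3.103 - 0.01*6.2059 = 3.0409
Step 3: grad_x = 2*2*-2.307 = -9.2282, grad_y = 2*1*3.0409 = 6.0818
  x_3 = -2.307 - 0.01*-9.2282 = -2.2148
  y_3 = 3.0409 - 0.01*6.0818 = 2.9801
Step 4: grad_x = 2*2*-2.2148 = -8.859, grad_y = 2*1*2.9801 = 5.9602
  x_4 = -2.2148 - 0.01*-8.859 = -2.1262
  y_4 = 2.9801 - 0.01*5.9602 = 2.9205
Step 5: grad_x = 2*2*-2.1262 = -8.5047, grad_y = 2*1*2.9205 = 5.841
  x_5 = -2.1262 - 0.01*-8.5047 = -2.0411
  y_5 = 2.9205 - 0.01*5.841 = 2.8621
f(-2.0411, 2.8621) = 2*(-2.0411)^2 + 1*2.8621^2 = 16.5239


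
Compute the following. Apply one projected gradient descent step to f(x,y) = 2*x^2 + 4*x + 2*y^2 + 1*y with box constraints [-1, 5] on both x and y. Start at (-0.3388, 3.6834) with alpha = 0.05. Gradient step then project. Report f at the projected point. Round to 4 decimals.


Step 1: Compute gradient at (-0.3388, 3.6834).
grad_x = 2*2*-0.3388 + 4 = 2.6448
grad_y = 2*2*3.6834 + 1 = 15.7336
Step 2: Gradient step.
x_raw = -0.3388 - 0.05*2.6448 = -0.471
y_raw = 3.6834 - 0.05*15.7336 = 2.8967
Step 3: Project onto [-1, 5].
x_proj = clip(-0.471) = -0.471
y_proj = clip(2.8967) = 2.8967
Step 4: Evaluate f.
f(-0.471, 2.8967) = 18.2383


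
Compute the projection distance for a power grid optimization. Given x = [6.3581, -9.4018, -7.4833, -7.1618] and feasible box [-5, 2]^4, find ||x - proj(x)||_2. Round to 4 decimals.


Project each component onto [-5, 2].
clip(6.3581) = 2.0, clip(-9.4018) = -5.0, clip(-7.4833) = -5.0, clip(-7.1618) = -5.0
Projection = [2.0, -5.0, -5.0, -5.0]
Squared diffs: [18.993, 19.3758, 6.1668, 4.6734]
Distance = sqrt(49.209) = 7.0149


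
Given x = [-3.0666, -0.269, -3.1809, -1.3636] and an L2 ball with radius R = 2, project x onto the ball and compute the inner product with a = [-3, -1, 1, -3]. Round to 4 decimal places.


Step 1: Compute ||x|| (intermediates to 6 decimals).
||x|| = sqrt((-3.0666)^2 + (-0.269)^2 + (-3.1809)^2 + (-1.3636)^2) = 4.631838
Step 2: Project.
Since ||x|| > R, scale = R/||x|| = 2/4.631838 = 0.431794, proj(x) = scale * x
proj(x) = [-1.324139, -0.116153, -1.373494, -0.588794]
Step 3: Dot product.
a^T * proj(x) = -3*(-1.324139) - 1*(-0.116153) + 1*(-1.373494) - 3*(-0.588794) = 4.4815


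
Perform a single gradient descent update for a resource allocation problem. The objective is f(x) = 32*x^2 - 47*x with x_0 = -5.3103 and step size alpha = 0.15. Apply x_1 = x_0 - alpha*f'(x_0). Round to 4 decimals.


We compute the gradient at x_0 and apply the update.
f'(x) = 64*x - 47
f'(-5.3103) = 64*-5.3103 - 47 = -386.8592
x_1 = -5.3103 - 0.15*-386.8592 = 52.7186


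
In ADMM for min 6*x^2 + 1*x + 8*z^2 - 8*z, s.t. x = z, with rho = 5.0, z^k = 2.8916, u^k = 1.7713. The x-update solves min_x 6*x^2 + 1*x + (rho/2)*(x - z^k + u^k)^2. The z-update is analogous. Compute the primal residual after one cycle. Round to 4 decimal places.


ADMM iteration with rho = 5.0, z^k = 2.8916, u^k = 1.7713
Step 1: x-update.
Minimize 6*x^2 + 1*x + (5.0/2)*(x - 2.8916 + 1.7713)^2
FOC: (2*6 + 5.0)*x = -1 + 5.0*(2.8916 - 1.7713)
x^{k+1} = 0.2707
Step 2: z-update.
Minimize 8*z^2 - 8*z + (5.0/2)*(0.2707 - z + 1.7713)^2
FOC: (2*8 + 5.0)*z = 8 + 5.0*(0.2707 + 1.7713)
z^{k+1} = 0.8671
Step 3: u-update.
u^{k+1} = 1.7713 + 0.2707 - 0.8671 = 1.1748
Step 4: Primal residual = |0.2707 - 0.8671| = 0.5965


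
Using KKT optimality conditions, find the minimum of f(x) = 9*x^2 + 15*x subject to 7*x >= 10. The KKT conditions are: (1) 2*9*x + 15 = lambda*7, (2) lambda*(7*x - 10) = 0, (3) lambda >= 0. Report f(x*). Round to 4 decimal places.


Step 1: Try lambda = 0 (constraint inactive).
x_unc = -15/(2*9) = -0.8333
Check: 7*-0.8333 = -5.8331 < 10 -- violated!
Step 2: Constraint must be active: 7*x = 10
x* = 10/7 = 1.4286 (rounded; the exact value 10/7 is used below)
lambda = (2*9*(10/7) + 15)/7 = 5.8163
Step 3: Compute optimal value.
f(x*) = 9*(10/7)^2 + 15*(10/7) = 39.7959


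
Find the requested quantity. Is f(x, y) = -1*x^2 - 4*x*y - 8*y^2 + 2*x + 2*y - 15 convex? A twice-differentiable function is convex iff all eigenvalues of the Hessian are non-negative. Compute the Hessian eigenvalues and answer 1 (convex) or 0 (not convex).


The Hessian of f(x,y) = -1*x^2 - 4*x*y - 8*y^2 + 2*x + 2*y - 15 is:
H = [[-2, -4], [-4, -16]]
Trace = -2 - 16 = -18
Determinant = -2*-16 - (-4)^2 = 16
Discriminant = (-18)^2 - 4*16 = 260.0
Eigenvalues: lambda_1 = -17.0623, lambda_2 = -0.9377
The function is not convex.

0


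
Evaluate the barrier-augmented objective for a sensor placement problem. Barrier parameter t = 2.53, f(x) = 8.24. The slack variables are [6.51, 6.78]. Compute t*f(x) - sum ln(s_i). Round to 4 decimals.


Step 1: Compute log-barrier.
ln values: [1.8733, 1.914]
phi = -(1.8733 + 1.914) = -3.7873
Step 2: Compute augmented objective.
t*f(x) = 2.53*8.24 = 20.8472
Total = 20.8472 - 3.7873 = 17.0599


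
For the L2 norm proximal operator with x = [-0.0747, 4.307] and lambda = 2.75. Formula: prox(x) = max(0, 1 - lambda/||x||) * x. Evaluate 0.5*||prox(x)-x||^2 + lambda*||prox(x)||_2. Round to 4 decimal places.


Step 1: Compute ||x||.
||x|| = 4.3076
Step 2: Compute scaling factor.
scale = max(0, 1 - 2.75/4.3076) = 0.3616
Step 3: prox(x) = [-0.027, 1.5574]
||prox(x)|| = 1.5576
Step 4: Proximal objective.
0.5*||prox-x||^2 = 3.7813
lambda*||prox|| = 4.2834
Total = 8.0648


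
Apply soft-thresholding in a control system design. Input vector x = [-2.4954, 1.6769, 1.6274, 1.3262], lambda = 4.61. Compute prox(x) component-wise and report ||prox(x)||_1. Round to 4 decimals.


Soft-thresholding with lambda = 4.61:
prox(-2.4954) = sign(-2.4954)*max(|-2.4954| - 4.61, 0) = 0.0
prox(1.6769) = sign(1.6769)*max(|1.6769| - 4.61, 0) = 0.0
prox(1.6274) = sign(1.6274)*max(|1.6274| - 4.61, 0) = 0.0
prox(1.3262) = sign(1.3262)*max(|1.3262| - 4.61, 0) = 0.0
prox(x) = [0.0, 0.0, 0.0, 0.0]
||prox(x)||_1 = 0.0 + 0.0 + 0.0 + 0.0 = 0.0


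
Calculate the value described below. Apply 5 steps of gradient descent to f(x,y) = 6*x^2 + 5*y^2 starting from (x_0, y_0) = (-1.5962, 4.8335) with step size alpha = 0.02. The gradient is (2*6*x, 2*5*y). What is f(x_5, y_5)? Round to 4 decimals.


Gradient descent on f(x,y) = 6*x^2 + 5*y^2.
Starting point: (-1.5962, 4.8335), alpha = 0.02
Step 1: grad_x = 2*6*-1.5962 = -19.1544, grad_y = 2*5*4.8335 = 48.335
  x_1 = -1.5962 - 0.02*-19.1544 = -1.2131
  y_1 = 4.8335 - 0.02*48.335 = 3.8668
Step 2: grad_x = 2*6*-1.2131 = -14.5573, grad_y = 2*5*3.8668 = 38.668
  x_2 = -1.2131 - 0.02*-14.5573 = -0.922
  y_2 = 3.8668 - 0.02*38.668 = 3.0934
Step 3: grad_x = 2*6*-0.922 = -11.0636, grad_y = 2*5*3.0934 = 30.9344
  x_3 = -0.922 - 0.02*-11.0636 = -0.7007
  y_3 = 3.0934 - 0.02*30.9344 = 2.4748
Step 4: grad_x = 2*6*-0.7007 = -8.4083, grad_y = 2*5*2.4748 = 24.7475
  x_4 = -0.7007 - 0.02*-8.4083 = -0.5325
  y_4 = 2.4748 - 0.02*24.7475 = 1.9798
Step 5: grad_x = 2*6*-0.5325 = -6.3903, grad_y = 2*5*1.9798 = 19.798
  x_5 = -0.5325 - 0.02*-6.3903 = -0.4047
  y_5 = 1.9798 - 0.02*19.798 = 1.5838
f(-0.4047, 1.5838) = 6*(-0.4047)^2 + 5*1.5838^2 = 13.5256


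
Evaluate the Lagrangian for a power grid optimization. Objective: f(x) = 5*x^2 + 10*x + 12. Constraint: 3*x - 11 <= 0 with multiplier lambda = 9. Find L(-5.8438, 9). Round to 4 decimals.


Step 1: Evaluate f(x).
f(-5.8438) = 5*(-5.8438)^2 + 10*(-5.8438) + 12 = 124.312
Step 2: Evaluate g(x).
g(-5.8438) = 3*-5.8438 - 11 = -28.5314
Step 3: Compute Lagrangian.
L = 124.312 + 9*-28.5314 = -132.4706


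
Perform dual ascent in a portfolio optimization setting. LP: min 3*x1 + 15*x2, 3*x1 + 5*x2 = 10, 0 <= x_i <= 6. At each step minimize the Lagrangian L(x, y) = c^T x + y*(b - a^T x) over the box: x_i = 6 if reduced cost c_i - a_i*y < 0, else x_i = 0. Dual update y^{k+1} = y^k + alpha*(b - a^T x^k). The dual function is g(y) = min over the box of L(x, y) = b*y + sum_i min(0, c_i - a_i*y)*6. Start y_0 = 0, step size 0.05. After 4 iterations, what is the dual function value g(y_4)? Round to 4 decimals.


Dual ascent for LP: min 3*x1 + 15*x2, 3*x1 + 5*x2 = 10, 0 <= x_i <= 6
Step 1: y^k = 0.0, reduced costs: (3.0, 15.0)
  x^k = (0.0, 0.0), subgradient = b - a^T x = 10.0
  y^{k+1} = 0.0 + 0.05*10.0 = 0.5
Step 2: y^k = 0.5, reduced costs: (1.5, 12.5)
  x^k = (0.0, 0.0), subgradient = b - a^T x = 10.0
  y^{k+1} = 0.5 + 0.05*10.0 = 1.0
Step 3: y^k = 1.0, reduced costs: (0.0, 10.0)
  x^k = (0.0, 0.0), subgradient = b - a^T x = 10.0
  y^{k+1} = 1.0 + 0.05*10.0 = 1.5
Step 4: y^k = 1.5, reduced costs: (-1.5, 7.5)
  x^k = (6.0, 0.0), subgradient = b - a^T x = -8.0
  y^{k+1} = 1.5 + 0.05*-8.0 = 1.1
Dual objective at y_4 = 1.1: reduced costs (-0.3, 9.5), box minimizer x = (6.0, 0.0)
g(y_4) = b*y + (c1 - a1*y)*x1 + (c2 - a2*y)*x2 = 10*1.1 + (-0.3)*6.0 + 9.5*0.0 = 11.0 - 1.8 + 0.0 = 9.2


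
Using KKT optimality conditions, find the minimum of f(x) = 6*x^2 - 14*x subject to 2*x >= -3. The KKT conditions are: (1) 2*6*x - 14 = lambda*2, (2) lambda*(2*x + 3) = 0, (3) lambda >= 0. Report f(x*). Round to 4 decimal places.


Step 1: Try lambda = 0 (constraint inactive).
Stationarity: 2*6*x - 14 = 0
x* = 14/(2*6) = 7/6 = 1.1667 (rounded; the exact value 7/6 is used below)
Check constraint: 2*1.1667 = 2.3334 >= -3 -- satisfied.
Step 2: Compute optimal value.
f(x*) = 6*(7/6)^2 - 14*(7/6) = -8.1667


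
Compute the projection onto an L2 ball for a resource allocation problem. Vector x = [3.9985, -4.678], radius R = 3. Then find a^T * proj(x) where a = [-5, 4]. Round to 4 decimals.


Step 1: Compute ||x|| (intermediates to 6 decimals).
||x|| = sqrt(3.9985^2 + (-4.678)^2) = 6.153998
Step 2: Project.
Since ||x|| > R, scale = R/||x|| = 3/6.153998 = 0.487488, proj(x) = scale * x
proj(x) = [1.949221, -2.280469]
Step 3: Dot product.
a^T * proj(x) = -5*1.949221 + 4*(-2.280469) = -18.868


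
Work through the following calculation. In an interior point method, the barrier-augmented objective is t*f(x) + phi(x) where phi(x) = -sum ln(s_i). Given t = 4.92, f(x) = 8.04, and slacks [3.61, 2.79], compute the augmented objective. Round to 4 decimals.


Step 1: Compute log-barrier.
ln values: [1.2837, 1.026]
phi = -(1.2837 + 1.026) = -2.3097
Step 2: Compute augmented objective.
t*f(x) = 4.92*8.04 = 39.5568
Total = 39.5568 - 2.3097 = 37.2471


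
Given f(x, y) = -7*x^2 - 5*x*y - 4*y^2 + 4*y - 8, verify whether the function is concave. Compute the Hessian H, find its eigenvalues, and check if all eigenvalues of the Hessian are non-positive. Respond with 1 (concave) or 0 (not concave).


The Hessian of f(x,y) = -7*x^2 - 5*x*y - 4*y^2 + 4*y - 8 is:
H = [[-14, -5], [-5, -8]]
Trace = -14 - 8 = -22
Determinant = -14*-8 - (-5)^2 = 87
Discriminant = (-22)^2 - 4*87 = 136.0
Eigenvalues: lambda_1 = -16.831, lambda_2 = -5.169
The function is concave.

1


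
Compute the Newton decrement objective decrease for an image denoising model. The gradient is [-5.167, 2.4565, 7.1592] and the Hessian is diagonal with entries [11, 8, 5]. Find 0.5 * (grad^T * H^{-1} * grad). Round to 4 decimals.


Step 1: H is diagonal, so H^(-1) * g = [-0.4697, 0.3071, 1.4318].
Step 2: g^T H^(-1) g = sum_i g_i^2 / H_ii
  = (-5.167)^2/11 + (2.4565)^2/8 + (7.1592)^2/5
  = 2.4271 + 0.7543 + 10.2508 = 13.4322
Step 3: Objective decrease = 0.5 * g^T H^(-1) g = 6.7161


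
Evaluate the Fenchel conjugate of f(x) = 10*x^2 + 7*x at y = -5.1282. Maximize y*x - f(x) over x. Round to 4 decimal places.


f*(y) = sup_x {y*x - a*x^2 - b*x} = sup_x {(y-b)*x - a*x^2}
FOC: (y - b) - 2a*x = 0 => x* = (y - b)/(2a)
x* = (-5.1282 - 7)/(2*10) = -0.6064
f*(-5.1282) = (y-b)^2/(4a) = (-5.1282 - 7)^2/(4*10)
= 147.0932/40 = 3.6773


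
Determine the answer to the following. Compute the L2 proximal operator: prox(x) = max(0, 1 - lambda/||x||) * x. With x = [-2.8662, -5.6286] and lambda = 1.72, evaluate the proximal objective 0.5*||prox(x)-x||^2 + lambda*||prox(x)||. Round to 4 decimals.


Step 1: Compute ||x||.
||x|| = 6.3163
Step 2: Compute scaling factor.
scale = max(0, 1 - 1.72/6.3163) = 0.7277
Step 3: prox(x) = [-2.0857, -4.0959]
||prox(x)|| = 4.5963
Step 4: Proximal objective.
0.5*||prox-x||^2 = 1.4792
lambda*||prox|| = 7.9056
Total = 9.3849


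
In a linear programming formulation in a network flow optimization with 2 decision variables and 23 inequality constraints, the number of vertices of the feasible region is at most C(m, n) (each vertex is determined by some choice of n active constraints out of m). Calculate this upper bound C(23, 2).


Each vertex corresponds to some choice of n active constraints out of m, so the number of vertices is at most C(m, n) = m! / (n!(m-n)!).
m = 23, n = 2
Numerator: 23 * 22
Denominator: 2! = 2
C(23, 2) = 253


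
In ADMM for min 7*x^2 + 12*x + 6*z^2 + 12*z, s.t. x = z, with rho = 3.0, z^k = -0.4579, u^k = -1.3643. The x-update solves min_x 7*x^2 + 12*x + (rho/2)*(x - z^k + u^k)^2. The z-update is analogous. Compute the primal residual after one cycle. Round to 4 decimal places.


ADMM iteration with rho = 3.0, z^k = -0.4579, u^k = -1.3643
Step 1: x-update.
Minimize 7*x^2 + 12*x + (3.0/2)*(x + 0.4579 - 1.3643)^2
FOC: (2*7 + 3.0)*x = -12 + 3.0*(-0.4579 + 1.3643)
x^{k+1} = -0.5459
Step 2: z-update.
Minimize 6*z^2 + 12*z + (3.0/2)*(-0.5459 - z - 1.3643)^2
FOC: (2*6 + 3.0)*z = -12 + 3.0*(-0.5459 - 1.3643)
z^{k+1} = -1.182
Step 3: u-update.
u^{k+1} = -1.3643 - 0.5459 + 1.182 = -0.7282
Step 4: Primal residual = |-0.5459 + 1.182| = 0.6361


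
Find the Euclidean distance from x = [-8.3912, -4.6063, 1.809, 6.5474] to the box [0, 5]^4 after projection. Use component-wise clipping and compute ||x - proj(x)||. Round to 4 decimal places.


Project each component onto [0, 5].
clip(-8.3912) = 0.0, clip(-4.6063) = 0.0, clip(1.809) = 1.809, clip(6.5474) = 5.0
Projection = [0.0, 0.0, 1.809, 5.0]
Squared diffs: [70.4122, 21.218, 0.0, 2.3944]
Distance = sqrt(94.0246) = 9.6966


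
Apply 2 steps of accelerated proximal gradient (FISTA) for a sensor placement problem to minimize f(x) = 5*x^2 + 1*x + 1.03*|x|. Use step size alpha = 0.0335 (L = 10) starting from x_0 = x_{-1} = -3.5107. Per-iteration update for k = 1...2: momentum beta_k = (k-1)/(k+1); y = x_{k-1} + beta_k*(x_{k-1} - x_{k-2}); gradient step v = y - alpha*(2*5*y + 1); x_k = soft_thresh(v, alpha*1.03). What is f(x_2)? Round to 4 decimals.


FISTA on f(x) = 5*x^2 + 1*x + 1.03*|x|
L = 10, alpha = 0.0335
Iteration 1: beta = 0.0, y = -3.5107 + 0.0*(-3.5107 + 3.5107) = -3.5107
  grad(y) = -34.107, v = y - alpha*grad = -2.3681
  prox(v) = soft_thresh(-2.3681, 0.0345) = -2.3336
Iteration 2: beta = 0.3333, y = -2.3336 + 0.3333*(-2.3336 + 3.5107) = -1.9412
  grad(y) = -18.4125, v = y - alpha*grad = -1.3244
  prox(v) = soft_thresh(-1.3244, 0.0345) = -1.2899
f(x_2) = 5*(-1.2899)^2 + 1*(-1.2899) + 1.03*|-1.2899| = 8.3582


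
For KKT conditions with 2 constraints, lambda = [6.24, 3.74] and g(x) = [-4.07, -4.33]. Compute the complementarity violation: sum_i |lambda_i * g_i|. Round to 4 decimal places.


KKT complementary slackness check:
lambda_1 * g_1 = 6.24 * -4.07 = -25.3968
lambda_2 * g_2 = 3.74 * -4.33 = -16.1942
Total violation = 25.3968 + 16.1942 = 41.591


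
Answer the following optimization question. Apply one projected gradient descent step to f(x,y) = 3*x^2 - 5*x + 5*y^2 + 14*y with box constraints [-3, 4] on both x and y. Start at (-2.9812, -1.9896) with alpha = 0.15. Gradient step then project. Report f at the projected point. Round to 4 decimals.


Step 1: Compute gradient at (-2.9812, -1.9896).
grad_x = 2*3*-2.9812 - 5 = -22.8872
grad_y = 2*5*-1.9896 + 14 = -5.896
Step 2: Gradient step.
x_raw = -2.9812 - 0.15*-22.8872 = 0.4519
y_raw = -1.9896 - 0.15*-5.896 = -1.1052
Step 3: Project onto [-3, 4].
x_proj = clip(0.4519) = 0.4519
y_proj = clip(-1.1052) = -1.1052
Step 4: Evaluate f.
f(0.4519, -1.1052) = -11.0123


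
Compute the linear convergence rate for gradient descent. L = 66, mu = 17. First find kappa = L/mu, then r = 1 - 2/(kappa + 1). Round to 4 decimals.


Step 1: Compute the condition number.
kappa = L/mu = 66/17 = 3.8824
Step 2: Compute the convergence rate.
r = 1 - 2/(kappa + 1) = 1 - 2*mu/(L + mu) = (L - mu)/(L + mu) = 49/83 = 0.5904


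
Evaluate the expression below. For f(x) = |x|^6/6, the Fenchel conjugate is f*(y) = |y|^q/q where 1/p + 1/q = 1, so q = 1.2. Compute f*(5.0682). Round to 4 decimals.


The conjugate exponent q satisfies 1/p + 1/q = 1.
p = 6, so q = 6/(6 - 1) = 1.2
|y|^q = 5.0682^1.2 = 7.0117
f*(5.0682) = 7.0117 / 1.2 = 5.8431


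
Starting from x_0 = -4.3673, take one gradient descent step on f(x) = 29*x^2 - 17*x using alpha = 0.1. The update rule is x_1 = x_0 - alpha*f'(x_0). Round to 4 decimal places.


We compute the gradient at x_0 and apply the update.
f'(x) = 58*x - 17
f'(-4.3673) = 58*-4.3673 - 17 = -270.3034
x_1 = -4.3673 - 0.1*-270.3034 = 22.663


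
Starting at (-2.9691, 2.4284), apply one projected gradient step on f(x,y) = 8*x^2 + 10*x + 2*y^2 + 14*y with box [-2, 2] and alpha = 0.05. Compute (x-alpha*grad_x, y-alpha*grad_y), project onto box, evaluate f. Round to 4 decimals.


Step 1: Compute gradient at (-2.9691, 2.4284).
grad_x = 2*8*-2.9691 + 10 = -37.5056
grad_y = 2*2*2.4284 + 14 = 23.7136
Step 2: Gradient step.
x_raw = -2.9691 - 0.05*-37.5056 = -1.0938
y_raw = 2.4284 - 0.05*23.7136 = 1.2427
Step 3: Project onto [-2, 2].
x_proj = clip(-1.0938) = -1.0938
y_proj = clip(1.2427) = 1.2427
Step 4: Evaluate f.
f(-1.0938, 1.2427) = 19.1201


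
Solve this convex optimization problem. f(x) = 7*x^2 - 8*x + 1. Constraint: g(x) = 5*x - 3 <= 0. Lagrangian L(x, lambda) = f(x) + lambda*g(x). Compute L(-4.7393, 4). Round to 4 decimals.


Step 1: Evaluate f(x).
f(-4.7393) = 7*(-4.7393)^2 - 8*(-4.7393) + 1 = 196.1412
Step 2: Evaluate g(x).
g(-4.7393) = 5*-4.7393 - 3 = -26.6965
Step 3: Compute Lagrangian.
L = 196.1412 + 4*-26.6965 = 89.3552


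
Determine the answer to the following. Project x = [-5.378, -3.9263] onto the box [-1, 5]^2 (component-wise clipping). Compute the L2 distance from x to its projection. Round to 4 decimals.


Project each component onto [-1, 5].
clip(-5.378) = -1.0, clip(-3.9263) = -1.0
Projection = [-1.0, -1.0]
Squared diffs: [19.1669, 8.5632]
Distance = sqrt(27.7301) = 5.2659


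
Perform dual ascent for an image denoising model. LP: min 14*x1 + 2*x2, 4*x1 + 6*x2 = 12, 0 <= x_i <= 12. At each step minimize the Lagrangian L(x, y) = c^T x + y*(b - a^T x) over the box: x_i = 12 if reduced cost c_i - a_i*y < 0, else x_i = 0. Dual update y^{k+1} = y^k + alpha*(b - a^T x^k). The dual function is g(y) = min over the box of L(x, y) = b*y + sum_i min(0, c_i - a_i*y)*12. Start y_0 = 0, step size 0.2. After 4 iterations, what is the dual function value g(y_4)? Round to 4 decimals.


Dual ascent for LP: min 14*x1 + 2*x2, 4*x1 + 6*x2 = 12, 0 <= x_i <= 12
Step 1: y^k = 0.0, reduced costs: (14.0, 2.0)
  x^k = (0.0, 0.0), subgradient = b - a^T x = 12.0
  y^{k+1} = 0.0 + 0.2*12.0 = 2.4
Step 2: y^k = 2.4, reduced costs: (4.4, -12.4)
  x^k = (0.0, 12.0), subgradient = b - a^T x = -60.0
  y^{k+1} = 2.4 + 0.2*-60.0 = -9.6
Step 3: y^k = -9.6, reduced costs: (52.4, 59.6)
  x^k = (0.0, 0.0), subgradient = b - a^T x = 12.0
  y^{k+1} = -9.6 + 0.2*12.0 = -7.2
Step 4: y^k = -7.2, reduced costs: (42.8, 45.2)
  x^k = (0.0, 0.0), subgradient = b - a^T x = 12.0
  y^{k+1} = -7.2 + 0.2*12.0 = -4.8
Dual objective at y_4 = -4.8: reduced costs (33.2, 30.8), box minimizer x = (0.0, 0.0)
g(y_4) = b*y + (c1 - a1*y)*x1 + (c2 - a2*y)*x2 = 12*(-4.8) + 33.2*0.0 + 30.8*0.0 = -57.6 + 0.0 + 0.0 = -57.6


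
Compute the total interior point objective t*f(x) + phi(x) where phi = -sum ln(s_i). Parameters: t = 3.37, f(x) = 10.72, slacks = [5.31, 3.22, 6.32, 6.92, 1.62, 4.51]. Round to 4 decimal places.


Step 1: Compute log-barrier.
ln values: [1.6696, 1.1694, 1.8437, 1.9344, 0.4824, 1.5063]
phi = -(1.6696 + 1.1694 + 1.8437 + 1.9344 + 0.4824 + 1.5063) = -8.6058
Step 2: Compute augmented objective.
t*f(x) = 3.37*10.72 = 36.1264
Total = 36.1264 - 8.6058 = 27.5206


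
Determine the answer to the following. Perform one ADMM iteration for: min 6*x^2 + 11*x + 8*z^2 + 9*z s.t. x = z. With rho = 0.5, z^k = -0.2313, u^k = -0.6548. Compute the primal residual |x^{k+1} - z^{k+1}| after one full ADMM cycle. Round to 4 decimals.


ADMM iteration with rho = 0.5, z^k = -0.2313, u^k = -0.6548
Step 1: x-update.
Minimize 6*x^2 + 11*x + (0.5/2)*(x + 0.2313 - 0.6548)^2
FOC: (2*6 + 0.5)*x = -11 + 0.5*(-0.2313 + 0.6548)
x^{k+1} = -0.8631
Step 2: z-update.
Minimize 8*z^2 + 9*z + (0.5/2)*(-0.8631 - z - 0.6548)^2
FOC: (2*8 + 0.5)*z = -9 + 0.5*(-0.8631 - 0.6548)
z^{k+1} = -0.5915
Step 3: u-update.
u^{k+1} = -0.6548 - 0.8631 + 0.5915 = -0.9264
Step 4: Primal residual = |-0.8631 + 0.5915| = 0.2716


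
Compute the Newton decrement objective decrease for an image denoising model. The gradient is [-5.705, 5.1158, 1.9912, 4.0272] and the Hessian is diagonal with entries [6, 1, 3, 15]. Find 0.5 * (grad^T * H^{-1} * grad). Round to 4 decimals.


Step 1: H is diagonal, so H^(-1) * g = [-0.9508, 5.1158, 0.6637, 0.2685].
Step 2: g^T H^(-1) g = sum_i g_i^2 / H_ii
  = (-5.705)^2/6 + (5.1158)^2/1 + (1.9912)^2/3 + (4.0272)^2/15
  = 5.4245 + 26.1714 + 1.3216 + 1.0812 = 33.9988
Step 3: Objective decrease = 0.5 * g^T H^(-1) g = 16.9994


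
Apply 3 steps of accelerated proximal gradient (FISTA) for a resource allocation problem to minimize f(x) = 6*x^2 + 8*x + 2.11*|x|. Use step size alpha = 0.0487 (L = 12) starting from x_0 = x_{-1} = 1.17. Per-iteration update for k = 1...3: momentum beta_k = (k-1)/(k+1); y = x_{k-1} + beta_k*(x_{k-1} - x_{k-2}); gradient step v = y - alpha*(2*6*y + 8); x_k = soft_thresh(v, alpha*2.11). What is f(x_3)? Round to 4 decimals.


FISTA on f(x) = 6*x^2 + 8*x + 2.11*|x|
L = 12, alpha = 0.0487
Iteration 1: beta = 0.0, y = 1.17 + 0.0*(1.17 - 1.17) = 1.17
  grad(y) = 22.04, v = y - alpha*grad = 0.0967
  prox(v) = soft_thresh(0.0967, 0.1028) = 0.0
Iteration 2: beta = 0.3333, y = 0.0 + 0.3333*(0.0 - 1.17) = -0.39
  grad(y) = 3.32, v = y - alpha*grad = -0.5517
  prox(v) = soft_thresh(-0.5517, 0.1028) = -0.4489
Iteration 3: beta = 0.5, y = -0.4489 + 0.5*(-0.4489 - 0.0) = -0.6734
  grad(y) = -0.0807, v = y - alpha*grad = -0.6695
  prox(v) = soft_thresh(-0.6695, 0.1028) = -0.5667
f(x_3) = 6*(-0.5667)^2 + 8*(-0.5667) + 2.11*|-0.5667| = -1.411


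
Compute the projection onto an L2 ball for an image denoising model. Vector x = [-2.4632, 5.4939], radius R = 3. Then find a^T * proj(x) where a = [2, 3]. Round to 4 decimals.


Step 1: Compute ||x|| (intermediates to 6 decimals).
||x|| = sqrt((-2.4632)^2 + 5.4939^2) = 6.020821
Step 2: Project.
Since ||x|| > R, scale = R/||x|| = 3/6.020821 = 0.498271, proj(x) = scale * x
proj(x) = [-1.227341, 2.737451]
Step 3: Dot product.
a^T * proj(x) = 2*(-1.227341) + 3*2.737451 = 5.7577


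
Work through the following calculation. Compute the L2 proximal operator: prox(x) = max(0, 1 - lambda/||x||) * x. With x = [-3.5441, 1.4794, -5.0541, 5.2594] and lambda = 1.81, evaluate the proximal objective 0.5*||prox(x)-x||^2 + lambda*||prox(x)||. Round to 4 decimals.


Step 1: Compute ||x||.
||x|| = 8.2435
Step 2: Compute scaling factor.
scale = max(0, 1 - 1.81/8.2435) = 0.7804
Step 3: prox(x) = [-2.7659, 1.1546, -3.9444, 4.1046]
||prox(x)|| = 6.4335
Step 4: Proximal objective.
0.5*||prox-x||^2 = 1.6381
lambda*||prox|| = 11.6446
Total = 13.2826


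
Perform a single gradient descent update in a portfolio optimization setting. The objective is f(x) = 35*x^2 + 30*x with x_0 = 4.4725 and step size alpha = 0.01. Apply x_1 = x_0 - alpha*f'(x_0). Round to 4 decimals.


We compute the gradient at x_0 and apply the update.
f'(x) = 70*x + 30
f'(4.4725) = 70*4.4725 + 30 = 343.075
x_1 = 4.4725 - 0.01*343.075 = 1.0418


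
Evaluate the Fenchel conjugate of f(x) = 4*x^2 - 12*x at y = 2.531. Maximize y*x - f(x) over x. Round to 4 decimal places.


f*(y) = sup_x {y*x - a*x^2 - b*x} = sup_x {(y-b)*x - a*x^2}
FOC: (y - b) - 2a*x = 0 => x* = (y - b)/(2a)
x* = (2.531 + 12)/(2*4) = 1.8164
f*(2.531) = (y-b)^2/(4a) = (2.531 + 12)^2/(4*4)
= 211.15/16 = 13.1969


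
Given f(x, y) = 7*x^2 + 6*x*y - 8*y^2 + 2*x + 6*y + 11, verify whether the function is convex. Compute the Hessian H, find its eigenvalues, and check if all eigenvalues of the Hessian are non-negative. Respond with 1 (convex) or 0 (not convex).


The Hessian of f(x,y) = 7*x^2 + 6*x*y - 8*y^2 + 2*x + 6*y + 11 is:
H = [[14, 6], [6, -16]]
Trace = 14 - 16 = -2
Determinant = 14*-16 - (6)^2 = -260
Discriminant = (-2)^2 - 4*-260 = 1044.0
Eigenvalues: lambda_1 = -17.1555, lambda_2 = 15.1555
The function is not convex.

0


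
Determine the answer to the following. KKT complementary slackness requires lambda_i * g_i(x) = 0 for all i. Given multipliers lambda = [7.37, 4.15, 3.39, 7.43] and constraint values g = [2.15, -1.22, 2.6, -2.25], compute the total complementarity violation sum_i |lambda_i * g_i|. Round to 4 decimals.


KKT complementary slackness check:
lambda_1 * g_1 = 7.37 * 2.15 = 15.8455
lambda_2 * g_2 = 4.15 * -1.22 = -5.063
lambda_3 * g_3 = 3.39 * 2.6 = 8.814
lambda_4 * g_4 = 7.43 * -2.25 = -16.7175
Total violation = 15.8455 + 5.063 + 8.814 + 16.7175 = 46.44


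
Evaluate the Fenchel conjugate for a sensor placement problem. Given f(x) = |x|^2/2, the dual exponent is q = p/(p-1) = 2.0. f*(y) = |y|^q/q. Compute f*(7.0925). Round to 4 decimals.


The conjugate exponent q satisfies 1/p + 1/q = 1.
p = 2, so q = 2/(2 - 1) = 2.0
|y|^q = 7.0925^2.0 = 50.3036
f*(7.0925) = 50.3036 / 2.0 = 25.1518


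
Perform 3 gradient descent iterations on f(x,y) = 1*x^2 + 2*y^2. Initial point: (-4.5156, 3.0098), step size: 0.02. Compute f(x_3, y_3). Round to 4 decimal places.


Gradient descent on f(x,y) = 1*x^2 + 2*y^2.
Starting point: (-4.5156, 3.0098), alpha = 0.02
Step 1: grad_x = 2*1*-4.5156 = -9.0312, grad_y = 2*2*3.0098 = 12.0392
  x_1 = -4.5156 - 0.02*-9.0312 = -4.335
  y_1 = 3.0098 - 0.02*12.0392 = 2.769
Step 2: grad_x = 2*1*-4.335 = -8.67, grad_y = 2*2*2.769 = 11.0761
  x_2 = -4.335 - 0.02*-8.67 = -4.1616
  y_2 = 2.769 - 0.02*11.0761 = 2.5475
Step 3: grad_x = 2*1*-4.1616 = -8.3232, grad_y = 2*2*2.5475 = 10.19
  x_3 = -4.1616 - 0.02*-8.3232 = -3.9951
  y_3 = 2.5475 - 0.02*10.19 = 2.3437
f(-3.9951, 2.3437) = 1*(-3.9951)^2 + 2*2.3437^2 = 26.9467


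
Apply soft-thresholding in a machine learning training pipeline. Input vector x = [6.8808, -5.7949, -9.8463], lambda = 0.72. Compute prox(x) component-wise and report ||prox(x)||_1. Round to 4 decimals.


Soft-thresholding with lambda = 0.72:
prox(6.8808) = sign(6.8808)*max(|6.8808| - 0.72, 0) = 6.1608
prox(-5.7949) = sign(-5.7949)*max(|-5.7949| - 0.72, 0) = -5.0749
prox(-9.8463) = sign(-9.8463)*max(|-9.8463| - 0.72, 0) = -9.1263
prox(x) = [6.1608, -5.0749, -9.1263]
||prox(x)||_1 = 6.1608 + 5.0749 + 9.1263 = 20.362


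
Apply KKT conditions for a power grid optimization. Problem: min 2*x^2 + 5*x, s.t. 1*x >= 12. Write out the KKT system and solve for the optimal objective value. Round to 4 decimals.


Step 1: Try lambda = 0 (constraint inactive).
x_unc = -5/(2*2) = -1.25
Check: 1*-1.25 = -1.25 < 12 -- violated!
Step 2: Constraint must be active: 1*x = 12
x* = 12/1 = 12.0
lambda = (2*2*12.0 + 5)/1 = 53.0
Step 3: Compute optimal value.
f(x*) = 2*12.0^2 + 5*12.0 = 348.0


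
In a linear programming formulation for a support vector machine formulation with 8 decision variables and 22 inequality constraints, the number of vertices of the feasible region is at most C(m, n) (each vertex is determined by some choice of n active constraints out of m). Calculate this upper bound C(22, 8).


Each vertex corresponds to some choice of n active constraints out of m, so the number of vertices is at most C(m, n) = m! / (n!(m-n)!).
m = 22, n = 8
Numerator: 22 * 21 * 20 * 19 * 18 * 17 * 16 * 15
Denominator: 8! = 40320
C(22, 8) = 319770


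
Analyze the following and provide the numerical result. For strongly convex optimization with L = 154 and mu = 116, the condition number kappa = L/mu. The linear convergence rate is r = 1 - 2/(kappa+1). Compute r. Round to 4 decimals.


Step 1: Compute the condition number.
kappa = L/mu = 154/116 = 1.3276
Step 2: Compute the convergence rate.
r = 1 - 2/(kappa + 1) = 1 - 2*mu/(L + mu) = (L - mu)/(L + mu) = 38/270 = 0.1407


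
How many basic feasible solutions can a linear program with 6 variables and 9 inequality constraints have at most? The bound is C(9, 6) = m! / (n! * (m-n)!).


Each vertex corresponds to some choice of n active constraints out of m, so the number of vertices is at most C(m, n) = m! / (n!(m-n)!).
m = 9, n = 6
Numerator: 9 * 8 * 7 * 6 * 5 * 4
Denominator: 6! = 720
C(9, 6) = 84


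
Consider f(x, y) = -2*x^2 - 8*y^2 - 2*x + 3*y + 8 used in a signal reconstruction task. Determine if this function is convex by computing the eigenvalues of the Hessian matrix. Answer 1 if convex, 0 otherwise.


The Hessian of f(x,y) = -2*x^2 - 8*y^2 - 2*x + 3*y + 8 is:
H = [[-4, 0], [0, -16]]
Trace = -4 - 16 = -20
Determinant = -4*-16 - (0)^2 = 64
Discriminant = (-20)^2 - 4*64 = 144.0
Eigenvalues: lambda_1 = -16.0, lambda_2 = -4.0
The function is not convex.

0


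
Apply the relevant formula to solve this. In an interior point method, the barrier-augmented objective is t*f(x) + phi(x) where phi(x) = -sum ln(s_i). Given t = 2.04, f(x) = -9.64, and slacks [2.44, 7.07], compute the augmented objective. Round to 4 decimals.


Step 1: Compute log-barrier.
ln values: [0.892, 1.9559]
phi = -(0.892 + 1.9559) = -2.8479
Step 2: Compute augmented objective.
t*f(x) = 2.04*-9.64 = -19.6656
Total = -19.6656 - 2.8479 = -22.5135


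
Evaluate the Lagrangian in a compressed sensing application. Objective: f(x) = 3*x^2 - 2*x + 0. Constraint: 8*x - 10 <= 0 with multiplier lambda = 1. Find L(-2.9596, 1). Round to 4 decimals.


Step 1: Evaluate f(x).
f(-2.9596) = 3*(-2.9596)^2 - 2*(-2.9596) + 0 = 32.1969
Step 2: Evaluate g(x).
g(-2.9596) = 8*-2.9596 - 10 = -33.6768
Step 3: Compute Lagrangian.
L = 32.1969 + 1*-33.6768 = -1.4799


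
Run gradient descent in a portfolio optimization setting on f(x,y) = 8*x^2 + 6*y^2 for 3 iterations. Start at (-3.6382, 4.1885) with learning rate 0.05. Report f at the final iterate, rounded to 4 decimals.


Gradient descent on f(x,y) = 8*x^2 + 6*y^2.
Starting point: (-3.6382, 4.1885), alpha = 0.05
Step 1: grad_x = 2*8*-3.6382 = -58.2112, grad_y = 2*6*4.1885 = 50.262
  x_1 = -3.6382 - 0.05*-58.2112 = -0.7276
  y_1 = 4.1885 - 0.05*50.262 = 1.6754
Step 2: grad_x = 2*8*-0.7276 = -11.6422, grad_y = 2*6*1.6754 = 20.1048
  x_2 = -0.7276 - 0.05*-11.6422 = -0.1455
  y_2 = 1.6754 - 0.05*20.1048 = 0.6702
Step 3: grad_x = 2*8*-0.1455 = -2.3284, grad_y = 2*6*0.6702 = 8.0419
  x_3 = -0.1455 - 0.05*-2.3284 = -0.0291
  y_3 = 0.6702 - 0.05*8.0419 = 0.2681
f(-0.0291, 0.2681) = 8*(-0.0291)^2 + 6*0.2681^2 = 0.4379


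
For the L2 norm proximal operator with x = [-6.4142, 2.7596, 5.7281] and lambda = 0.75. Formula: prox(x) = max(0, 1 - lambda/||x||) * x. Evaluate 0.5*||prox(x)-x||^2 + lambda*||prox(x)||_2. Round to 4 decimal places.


Step 1: Compute ||x||.
||x|| = 9.0315
Step 2: Compute scaling factor.
scale = max(0, 1 - 0.75/9.0315) = 0.917
Step 3: prox(x) = [-5.8815, 2.5304, 5.2524]
||prox(x)|| = 8.2815
Step 4: Proximal objective.
0.5*||prox-x||^2 = 0.2813
lambda*||prox|| = 6.2111
Total = 6.4924


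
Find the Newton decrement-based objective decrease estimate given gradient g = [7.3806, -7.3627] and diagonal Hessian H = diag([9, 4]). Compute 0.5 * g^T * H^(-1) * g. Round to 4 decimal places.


Step 1: H is diagonal, so H^(-1) * g = [0.8201, -1.8407].
Step 2: g^T H^(-1) g = sum_i g_i^2 / H_ii
  = (7.3806)^2/9 + (-7.3627)^2/4
  = 6.0526 + 13.5523 = 19.6049
Step 3: Objective decrease = 0.5 * g^T H^(-1) g = 9.8025


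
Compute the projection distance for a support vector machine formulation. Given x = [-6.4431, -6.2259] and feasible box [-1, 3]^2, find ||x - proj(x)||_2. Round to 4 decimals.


Project each component onto [-1, 3].
clip(-6.4431) = -1.0, clip(-6.2259) = -1.0
Projection = [-1.0, -1.0]
Squared diffs: [29.6273, 27.31]
Distance = sqrt(56.9373) = 7.5457


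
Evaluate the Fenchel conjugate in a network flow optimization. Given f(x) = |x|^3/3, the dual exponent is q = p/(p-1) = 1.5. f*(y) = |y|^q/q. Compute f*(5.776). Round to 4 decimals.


The conjugate exponent q satisfies 1/p + 1/q = 1.
p = 3, so q = 3/(3 - 1) = 1.5
|y|^q = 5.776^1.5 = 13.8816
f*(5.776) = 13.8816 / 1.5 = 9.2544


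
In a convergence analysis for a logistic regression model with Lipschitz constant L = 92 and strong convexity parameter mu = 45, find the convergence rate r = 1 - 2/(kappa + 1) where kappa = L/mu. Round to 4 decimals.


Step 1: Compute the condition number.
kappa = L/mu = 92/45 = 2.0444
Step 2: Compute the convergence rate.
r = 1 - 2/(kappa + 1) = 1 - 2*mu/(L + mu) = (L - mu)/(L + mu) = 47/137 = 0.3431


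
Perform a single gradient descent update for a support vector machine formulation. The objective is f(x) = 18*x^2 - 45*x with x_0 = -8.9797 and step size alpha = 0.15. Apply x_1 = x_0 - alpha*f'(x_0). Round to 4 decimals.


We compute the gradient at x_0 and apply the update.
f'(x) = 36*x - 45
f'(-8.9797) = 36*-8.9797 - 45 = -368.2692
x_1 = -8.9797 - 0.15*-368.2692 = 46.2607


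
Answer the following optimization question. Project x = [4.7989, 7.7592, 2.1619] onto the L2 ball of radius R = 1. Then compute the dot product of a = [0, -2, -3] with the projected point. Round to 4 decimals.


Step 1: Compute ||x|| (intermediates to 6 decimals).
||x|| = sqrt(4.7989^2 + 7.7592^2 + 2.1619^2) = 9.37595
Step 2: Project.
Since ||x|| > R, scale = R/||x|| = 1/9.37595 = 0.106656, proj(x) = scale * x
proj(x) = [0.511831, 0.827565, 0.23058]
Step 3: Dot product.
a^T * proj(x) = 0*0.511831 - 2*0.827565 - 3*0.23058 = -2.3469


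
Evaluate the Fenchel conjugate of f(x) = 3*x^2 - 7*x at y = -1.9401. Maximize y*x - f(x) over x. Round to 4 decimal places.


f*(y) = sup_x {y*x - a*x^2 - b*x} = sup_x {(y-b)*x - a*x^2}
FOC: (y - b) - 2a*x = 0 => x* = (y - b)/(2a)
x* = (-1.9401 + 7)/(2*3) = 0.8433
f*(-1.9401) = (y-b)^2/(4a) = (-1.9401 + 7)^2/(4*3)
= 25.6026/12 = 2.1335


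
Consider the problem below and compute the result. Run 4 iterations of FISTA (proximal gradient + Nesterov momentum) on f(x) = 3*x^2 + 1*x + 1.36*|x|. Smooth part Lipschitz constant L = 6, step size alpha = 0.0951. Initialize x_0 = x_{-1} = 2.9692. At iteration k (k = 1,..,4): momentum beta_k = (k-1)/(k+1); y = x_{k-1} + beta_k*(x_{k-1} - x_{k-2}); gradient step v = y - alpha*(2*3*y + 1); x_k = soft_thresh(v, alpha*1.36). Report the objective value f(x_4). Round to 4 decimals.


FISTA on f(x) = 3*x^2 + 1*x + 1.36*|x|
L = 6, alpha = 0.0951
Iteration 1: beta = 0.0, y = 2.9692 + 0.0*(2.9692 - 2.9692) = 2.9692
  grad(y) = 18.8152, v = y - alpha*grad = 1.1799
  prox(v) = soft_thresh(1.1799, 0.1293) = 1.0505
Iteration 2: beta = 0.3333, y = 1.0505 + 0.3333*(1.0505 - 2.9692) = 0.411
  grad(y) = 3.4659, v = y - alpha*grad = 0.0814
  prox(v) = soft_thresh(0.0814, 0.1293) = 0.0
Iteration 3: beta = 0.5, y = 0.0 + 0.5*(0.0 - 1.0505) = -0.5253
  grad(y) = -2.1516, v = y - alpha*grad = -0.3207
  prox(v) = soft_thresh(-0.3207, 0.1293) = -0.1913
Iteration 4: beta = 0.6, y = -0.1913 + 0.6*(-0.1913 - 0.0) = -0.3061
  grad(y) = -0.8366, v = y - alpha*grad = -0.2265
  prox(v) = soft_thresh(-0.2265, 0.1293) = -0.0972
f(x_4) = 3*(-0.0972)^2 + 1*(-0.0972) + 1.36*|-0.0972| = 0.0633
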